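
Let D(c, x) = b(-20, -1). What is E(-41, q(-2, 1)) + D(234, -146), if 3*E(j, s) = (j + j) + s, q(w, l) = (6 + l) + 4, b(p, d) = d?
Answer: -74/3 ≈ -24.667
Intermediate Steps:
D(c, x) = -1
q(w, l) = 10 + l
E(j, s) = s/3 + 2*j/3 (E(j, s) = ((j + j) + s)/3 = (2*j + s)/3 = (s + 2*j)/3 = s/3 + 2*j/3)
E(-41, q(-2, 1)) + D(234, -146) = ((10 + 1)/3 + (⅔)*(-41)) - 1 = ((⅓)*11 - 82/3) - 1 = (11/3 - 82/3) - 1 = -71/3 - 1 = -74/3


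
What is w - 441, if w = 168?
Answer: -273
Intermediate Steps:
w - 441 = 168 - 441 = -273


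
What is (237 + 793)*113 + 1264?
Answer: 117654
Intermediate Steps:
(237 + 793)*113 + 1264 = 1030*113 + 1264 = 116390 + 1264 = 117654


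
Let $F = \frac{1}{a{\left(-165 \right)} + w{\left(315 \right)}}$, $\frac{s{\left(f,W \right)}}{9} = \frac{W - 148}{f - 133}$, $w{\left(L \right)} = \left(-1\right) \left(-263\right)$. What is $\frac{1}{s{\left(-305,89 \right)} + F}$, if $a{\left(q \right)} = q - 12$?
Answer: $\frac{3139}{3842} \approx 0.81702$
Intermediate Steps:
$a{\left(q \right)} = -12 + q$ ($a{\left(q \right)} = q - 12 = -12 + q$)
$w{\left(L \right)} = 263$
$s{\left(f,W \right)} = \frac{9 \left(-148 + W\right)}{-133 + f}$ ($s{\left(f,W \right)} = 9 \frac{W - 148}{f - 133} = 9 \frac{-148 + W}{-133 + f} = \frac{9 \left(-148 + W\right)}{-133 + f}$)
$F = \frac{1}{86}$ ($F = \frac{1}{\left(-12 - 165\right) + 263} = \frac{1}{-177 + 263} = \frac{1}{86} \approx 0.011628$)
$\frac{1}{s{\left(-305,89 \right)} + F} = \frac{1}{\frac{9 \left(-148 + 89\right)}{-133 - 305} + \frac{1}{86}} = \frac{1}{9 \frac{1}{-438} \left(-59\right) + \frac{1}{86}} = \frac{1}{9 \left(- \frac{1}{438}\right) \left(-59\right) + \frac{1}{86}} = \frac{1}{\frac{177}{146} + \frac{1}{86}} = \frac{1}{\frac{3842}{3139}} = \frac{3139}{3842}$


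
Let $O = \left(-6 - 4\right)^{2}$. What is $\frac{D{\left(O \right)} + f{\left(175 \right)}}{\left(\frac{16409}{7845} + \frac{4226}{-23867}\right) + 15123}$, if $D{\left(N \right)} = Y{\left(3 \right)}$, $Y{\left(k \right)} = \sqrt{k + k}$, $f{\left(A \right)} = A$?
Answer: $\frac{32766407625}{2831937809278} + \frac{187236615 \sqrt{6}}{2831937809278} \approx 0.011732$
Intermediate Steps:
$Y{\left(k \right)} = \sqrt{2} \sqrt{k}$ ($Y{\left(k \right)} = \sqrt{2 k} = \sqrt{2} \sqrt{k}$)
$O = 100$ ($O = \left(-10\right)^{2} = 100$)
$D{\left(N \right)} = \sqrt{6}$ ($D{\left(N \right)} = \sqrt{2} \sqrt{3} = \sqrt{6}$)
$\frac{D{\left(O \right)} + f{\left(175 \right)}}{\left(\frac{16409}{7845} + \frac{4226}{-23867}\right) + 15123} = \frac{\sqrt{6} + 175}{\left(\frac{16409}{7845} + \frac{4226}{-23867}\right) + 15123} = \frac{175 + \sqrt{6}}{\left(16409 \cdot \frac{1}{7845} + 4226 \left(- \frac{1}{23867}\right)\right) + 15123} = \frac{175 + \sqrt{6}}{\left(\frac{16409}{7845} - \frac{4226}{23867}\right) + 15123} = \frac{175 + \sqrt{6}}{\frac{358480633}{187236615} + 15123} = \frac{175 + \sqrt{6}}{\frac{2831937809278}{187236615}} = \left(175 + \sqrt{6}\right) \frac{187236615}{2831937809278} = \frac{32766407625}{2831937809278} + \frac{187236615 \sqrt{6}}{2831937809278}$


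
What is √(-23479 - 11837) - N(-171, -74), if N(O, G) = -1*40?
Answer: 40 + 18*I*√109 ≈ 40.0 + 187.93*I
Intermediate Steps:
N(O, G) = -40
√(-23479 - 11837) - N(-171, -74) = √(-23479 - 11837) - 1*(-40) = √(-35316) + 40 = 18*I*√109 + 40 = 40 + 18*I*√109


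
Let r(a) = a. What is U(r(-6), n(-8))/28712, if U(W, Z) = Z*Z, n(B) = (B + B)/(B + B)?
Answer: 1/28712 ≈ 3.4829e-5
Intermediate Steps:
n(B) = 1 (n(B) = (2*B)/((2*B)) = (2*B)*(1/(2*B)) = 1)
U(W, Z) = Z**2
U(r(-6), n(-8))/28712 = 1**2/28712 = 1*(1/28712) = 1/28712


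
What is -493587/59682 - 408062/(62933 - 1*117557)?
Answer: -217311667/271672464 ≈ -0.79990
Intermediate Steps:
-493587/59682 - 408062/(62933 - 1*117557) = -493587*1/59682 - 408062/(62933 - 117557) = -164529/19894 - 408062/(-54624) = -164529/19894 - 408062*(-1/54624) = -164529/19894 + 204031/27312 = -217311667/271672464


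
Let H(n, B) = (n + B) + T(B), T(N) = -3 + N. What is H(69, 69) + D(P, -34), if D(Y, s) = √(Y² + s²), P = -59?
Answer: 204 + √4637 ≈ 272.10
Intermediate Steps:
H(n, B) = -3 + n + 2*B (H(n, B) = (n + B) + (-3 + B) = (B + n) + (-3 + B) = -3 + n + 2*B)
H(69, 69) + D(P, -34) = (-3 + 69 + 2*69) + √((-59)² + (-34)²) = (-3 + 69 + 138) + √(3481 + 1156) = 204 + √4637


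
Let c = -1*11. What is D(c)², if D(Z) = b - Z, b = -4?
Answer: 49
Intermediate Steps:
c = -11
D(Z) = -4 - Z
D(c)² = (-4 - 1*(-11))² = (-4 + 11)² = 7² = 49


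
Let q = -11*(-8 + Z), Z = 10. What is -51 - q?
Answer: -29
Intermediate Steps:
q = -22 (q = -11*(-8 + 10) = -11*2 = -22)
-51 - q = -51 - 1*(-22) = -51 + 22 = -29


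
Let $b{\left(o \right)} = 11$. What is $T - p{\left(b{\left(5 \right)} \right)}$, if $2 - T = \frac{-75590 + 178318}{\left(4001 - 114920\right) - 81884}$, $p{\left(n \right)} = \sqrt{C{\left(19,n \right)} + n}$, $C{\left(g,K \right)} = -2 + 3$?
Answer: $\frac{488334}{192803} - 2 \sqrt{3} \approx -0.93129$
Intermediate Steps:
$C{\left(g,K \right)} = 1$
$p{\left(n \right)} = \sqrt{1 + n}$
$T = \frac{488334}{192803}$ ($T = 2 - \frac{-75590 + 178318}{\left(4001 - 114920\right) - 81884} = 2 - \frac{102728}{\left(4001 - 114920\right) - 81884} = 2 - \frac{102728}{-110919 - 81884} = 2 - \frac{102728}{-192803} = 2 - 102728 \left(- \frac{1}{192803}\right) = 2 - - \frac{102728}{192803} = 2 + \frac{102728}{192803} = \frac{488334}{192803} \approx 2.5328$)
$T - p{\left(b{\left(5 \right)} \right)} = \frac{488334}{192803} - \sqrt{1 + 11} = \frac{488334}{192803} - \sqrt{12} = \frac{488334}{192803} - 2 \sqrt{3}$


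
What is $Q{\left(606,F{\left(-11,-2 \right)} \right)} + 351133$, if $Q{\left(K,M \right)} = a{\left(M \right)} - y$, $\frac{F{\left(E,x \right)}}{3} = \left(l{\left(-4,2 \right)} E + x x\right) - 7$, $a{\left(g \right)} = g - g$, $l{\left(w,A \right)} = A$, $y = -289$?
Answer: $351422$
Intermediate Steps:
$a{\left(g \right)} = 0$
$F{\left(E,x \right)} = -21 + 3 x^{2} + 6 E$ ($F{\left(E,x \right)} = 3 \left(\left(2 E + x x\right) - 7\right) = 3 \left(\left(2 E + x^{2}\right) - 7\right) = 3 \left(\left(x^{2} + 2 E\right) - 7\right) = 3 \left(-7 + x^{2} + 2 E\right) = -21 + 3 x^{2} + 6 E$)
$Q{\left(K,M \right)} = 289$ ($Q{\left(K,M \right)} = 0 - -289 = 0 + 289 = 289$)
$Q{\left(606,F{\left(-11,-2 \right)} \right)} + 351133 = 289 + 351133 = 351422$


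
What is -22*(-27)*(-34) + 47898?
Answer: 27702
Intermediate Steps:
-22*(-27)*(-34) + 47898 = 594*(-34) + 47898 = -20196 + 47898 = 27702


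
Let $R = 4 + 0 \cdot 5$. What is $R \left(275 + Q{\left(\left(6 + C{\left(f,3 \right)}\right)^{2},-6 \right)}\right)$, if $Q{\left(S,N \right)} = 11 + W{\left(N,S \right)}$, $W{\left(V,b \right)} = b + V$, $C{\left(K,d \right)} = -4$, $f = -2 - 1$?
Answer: $1136$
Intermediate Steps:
$f = -3$
$W{\left(V,b \right)} = V + b$
$Q{\left(S,N \right)} = 11 + N + S$ ($Q{\left(S,N \right)} = 11 + \left(N + S\right) = 11 + N + S$)
$R = 4$ ($R = 4 + 0 = 4$)
$R \left(275 + Q{\left(\left(6 + C{\left(f,3 \right)}\right)^{2},-6 \right)}\right) = 4 \left(275 + \left(11 - 6 + \left(6 - 4\right)^{2}\right)\right) = 4 \left(275 + \left(11 - 6 + 2^{2}\right)\right) = 4 \left(275 + \left(11 - 6 + 4\right)\right) = 4 \left(275 + 9\right) = 4 \cdot 284 = 1136$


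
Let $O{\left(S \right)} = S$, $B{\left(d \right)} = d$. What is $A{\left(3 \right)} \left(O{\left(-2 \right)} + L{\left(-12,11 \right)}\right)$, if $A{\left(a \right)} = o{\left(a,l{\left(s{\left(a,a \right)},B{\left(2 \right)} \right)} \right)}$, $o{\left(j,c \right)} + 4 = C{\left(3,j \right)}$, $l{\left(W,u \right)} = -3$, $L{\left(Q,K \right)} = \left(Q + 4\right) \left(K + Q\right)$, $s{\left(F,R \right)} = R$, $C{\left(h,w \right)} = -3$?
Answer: $-42$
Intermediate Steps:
$L{\left(Q,K \right)} = \left(4 + Q\right) \left(K + Q\right)$
$o{\left(j,c \right)} = -7$ ($o{\left(j,c \right)} = -4 - 3 = -7$)
$A{\left(a \right)} = -7$
$A{\left(3 \right)} \left(O{\left(-2 \right)} + L{\left(-12,11 \right)}\right) = - 7 \left(-2 + \left(\left(-12\right)^{2} + 4 \cdot 11 + 4 \left(-12\right) + 11 \left(-12\right)\right)\right) = - 7 \left(-2 + \left(144 + 44 - 48 - 132\right)\right) = - 7 \left(-2 + 8\right) = \left(-7\right) 6 = -42$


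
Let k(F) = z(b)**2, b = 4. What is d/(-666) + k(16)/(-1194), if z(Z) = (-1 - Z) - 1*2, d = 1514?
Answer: -306725/132534 ≈ -2.3143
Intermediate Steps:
z(Z) = -3 - Z (z(Z) = (-1 - Z) - 2 = -3 - Z)
k(F) = 49 (k(F) = (-3 - 1*4)**2 = (-3 - 4)**2 = (-7)**2 = 49)
d/(-666) + k(16)/(-1194) = 1514/(-666) + 49/(-1194) = 1514*(-1/666) + 49*(-1/1194) = -757/333 - 49/1194 = -306725/132534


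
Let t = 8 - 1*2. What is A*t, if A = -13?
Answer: -78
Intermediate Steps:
t = 6 (t = 8 - 2 = 6)
A*t = -13*6 = -78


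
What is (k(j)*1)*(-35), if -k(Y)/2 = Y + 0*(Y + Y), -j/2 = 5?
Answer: -700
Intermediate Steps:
j = -10 (j = -2*5 = -10)
k(Y) = -2*Y (k(Y) = -2*(Y + 0*(Y + Y)) = -2*(Y + 0*(2*Y)) = -2*(Y + 0) = -2*Y)
(k(j)*1)*(-35) = (-2*(-10)*1)*(-35) = (20*1)*(-35) = 20*(-35) = -700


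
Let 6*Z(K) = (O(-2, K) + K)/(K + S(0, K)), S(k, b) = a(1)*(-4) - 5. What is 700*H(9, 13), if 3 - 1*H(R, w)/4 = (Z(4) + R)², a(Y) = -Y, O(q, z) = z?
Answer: -19549600/81 ≈ -2.4135e+5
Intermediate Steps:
S(k, b) = -1 (S(k, b) = -1*1*(-4) - 5 = -1*(-4) - 5 = 4 - 5 = -1)
Z(K) = K/(3*(-1 + K)) (Z(K) = ((K + K)/(K - 1))/6 = ((2*K)/(-1 + K))/6 = (2*K/(-1 + K))/6 = K/(3*(-1 + K)))
H(R, w) = 12 - 4*(4/9 + R)² (H(R, w) = 12 - 4*((⅓)*4/(-1 + 4) + R)² = 12 - 4*((⅓)*4/3 + R)² = 12 - 4*((⅓)*4*(⅓) + R)² = 12 - 4*(4/9 + R)²)
700*H(9, 13) = 700*(12 - 4*(4 + 9*9)²/81) = 700*(12 - 4*(4 + 81)²/81) = 700*(12 - 4/81*85²) = 700*(12 - 4/81*7225) = 700*(12 - 28900/81) = 700*(-27928/81) = -19549600/81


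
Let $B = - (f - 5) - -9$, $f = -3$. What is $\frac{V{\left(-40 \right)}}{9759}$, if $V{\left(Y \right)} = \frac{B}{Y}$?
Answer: $- \frac{17}{390360} \approx -4.355 \cdot 10^{-5}$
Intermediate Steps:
$B = 17$ ($B = - (-3 - 5) - -9 = \left(-1\right) \left(-8\right) + 9 = 8 + 9 = 17$)
$V{\left(Y \right)} = \frac{17}{Y}$
$\frac{V{\left(-40 \right)}}{9759} = \frac{17 \frac{1}{-40}}{9759} = 17 \left(- \frac{1}{40}\right) \frac{1}{9759} = \left(- \frac{17}{40}\right) \frac{1}{9759} = - \frac{17}{390360}$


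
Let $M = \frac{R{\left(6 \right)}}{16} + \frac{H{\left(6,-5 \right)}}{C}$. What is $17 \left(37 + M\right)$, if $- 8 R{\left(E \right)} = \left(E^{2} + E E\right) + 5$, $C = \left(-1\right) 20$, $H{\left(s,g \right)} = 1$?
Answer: $\frac{395471}{640} \approx 617.92$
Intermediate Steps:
$C = -20$
$R{\left(E \right)} = - \frac{5}{8} - \frac{E^{2}}{4}$ ($R{\left(E \right)} = - \frac{\left(E^{2} + E E\right) + 5}{8} = - \frac{\left(E^{2} + E^{2}\right) + 5}{8} = - \frac{2 E^{2} + 5}{8} = - \frac{5 + 2 E^{2}}{8} = - \frac{5}{8} - \frac{E^{2}}{4}$)
$M = - \frac{417}{640}$ ($M = \frac{- \frac{5}{8} - \frac{6^{2}}{4}}{16} + 1 \frac{1}{-20} = \left(- \frac{5}{8} - 9\right) \frac{1}{16} + 1 \left(- \frac{1}{20}\right) = \left(- \frac{5}{8} - 9\right) \frac{1}{16} - \frac{1}{20} = \left(- \frac{77}{8}\right) \frac{1}{16} - \frac{1}{20} = - \frac{77}{128} - \frac{1}{20} = - \frac{417}{640} \approx -0.65156$)
$17 \left(37 + M\right) = 17 \left(37 - \frac{417}{640}\right) = 17 \cdot \frac{23263}{640} = \frac{395471}{640}$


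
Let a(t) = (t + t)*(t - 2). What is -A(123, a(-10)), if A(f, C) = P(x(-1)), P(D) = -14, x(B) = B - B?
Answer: 14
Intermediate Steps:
a(t) = 2*t*(-2 + t) (a(t) = (2*t)*(-2 + t) = 2*t*(-2 + t))
x(B) = 0
A(f, C) = -14
-A(123, a(-10)) = -1*(-14) = 14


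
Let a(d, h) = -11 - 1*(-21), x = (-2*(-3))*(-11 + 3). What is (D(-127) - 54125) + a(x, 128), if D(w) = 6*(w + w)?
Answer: -55639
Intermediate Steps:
D(w) = 12*w (D(w) = 6*(2*w) = 12*w)
x = -48 (x = 6*(-8) = -48)
a(d, h) = 10 (a(d, h) = -11 + 21 = 10)
(D(-127) - 54125) + a(x, 128) = (12*(-127) - 54125) + 10 = (-1524 - 54125) + 10 = -55649 + 10 = -55639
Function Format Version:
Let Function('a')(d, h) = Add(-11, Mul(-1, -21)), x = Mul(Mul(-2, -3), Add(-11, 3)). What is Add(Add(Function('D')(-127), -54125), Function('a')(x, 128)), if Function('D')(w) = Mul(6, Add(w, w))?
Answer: -55639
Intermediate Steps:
Function('D')(w) = Mul(12, w) (Function('D')(w) = Mul(6, Mul(2, w)) = Mul(12, w))
x = -48 (x = Mul(6, -8) = -48)
Function('a')(d, h) = 10 (Function('a')(d, h) = Add(-11, 21) = 10)
Add(Add(Function('D')(-127), -54125), Function('a')(x, 128)) = Add(Add(Mul(12, -127), -54125), 10) = Add(Add(-1524, -54125), 10) = Add(-55649, 10) = -55639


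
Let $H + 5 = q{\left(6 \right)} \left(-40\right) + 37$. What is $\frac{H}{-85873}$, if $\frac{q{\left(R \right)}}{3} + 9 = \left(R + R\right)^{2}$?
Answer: $\frac{16168}{85873} \approx 0.18828$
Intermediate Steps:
$q{\left(R \right)} = -27 + 12 R^{2}$ ($q{\left(R \right)} = -27 + 3 \left(R + R\right)^{2} = -27 + 3 \left(2 R\right)^{2} = -27 + 3 \cdot 4 R^{2} = -27 + 12 R^{2}$)
$H = -16168$ ($H = -5 + \left(\left(-27 + 12 \cdot 6^{2}\right) \left(-40\right) + 37\right) = -5 + \left(\left(-27 + 12 \cdot 36\right) \left(-40\right) + 37\right) = -5 + \left(\left(-27 + 432\right) \left(-40\right) + 37\right) = -5 + \left(405 \left(-40\right) + 37\right) = -5 + \left(-16200 + 37\right) = -5 - 16163 = -16168$)
$\frac{H}{-85873} = - \frac{16168}{-85873} = \left(-16168\right) \left(- \frac{1}{85873}\right) = \frac{16168}{85873}$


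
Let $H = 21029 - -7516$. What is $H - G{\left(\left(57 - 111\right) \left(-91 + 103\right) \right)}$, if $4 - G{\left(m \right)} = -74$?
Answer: $28467$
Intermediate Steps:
$G{\left(m \right)} = 78$ ($G{\left(m \right)} = 4 - -74 = 4 + 74 = 78$)
$H = 28545$ ($H = 21029 + 7516 = 28545$)
$H - G{\left(\left(57 - 111\right) \left(-91 + 103\right) \right)} = 28545 - 78 = 28467$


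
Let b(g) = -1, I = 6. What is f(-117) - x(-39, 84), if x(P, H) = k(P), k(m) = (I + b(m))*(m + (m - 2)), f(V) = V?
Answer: 283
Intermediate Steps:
k(m) = -10 + 10*m (k(m) = (6 - 1)*(m + (m - 2)) = 5*(m + (-2 + m)) = 5*(-2 + 2*m) = -10 + 10*m)
x(P, H) = -10 + 10*P
f(-117) - x(-39, 84) = -117 - (-10 + 10*(-39)) = -117 - (-10 - 390) = -117 - 1*(-400) = -117 + 400 = 283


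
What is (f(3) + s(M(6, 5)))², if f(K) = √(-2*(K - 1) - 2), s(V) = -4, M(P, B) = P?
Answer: (4 - I*√6)² ≈ 10.0 - 19.596*I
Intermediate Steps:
f(K) = √2*√(-K) (f(K) = √(-2*(-1 + K) - 2) = √((2 - 2*K) - 2) = √(-2*K) = √2*√(-K))
(f(3) + s(M(6, 5)))² = (√2*√(-1*3) - 4)² = (√2*√(-3) - 4)² = (√2*(I*√3) - 4)² = (I*√6 - 4)² = (-4 + I*√6)²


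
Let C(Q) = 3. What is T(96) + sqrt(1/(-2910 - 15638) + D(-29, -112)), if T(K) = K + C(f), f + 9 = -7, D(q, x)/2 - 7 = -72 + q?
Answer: 99 + 5*I*sqrt(646773397)/9274 ≈ 99.0 + 13.711*I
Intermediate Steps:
D(q, x) = -130 + 2*q (D(q, x) = 14 + 2*(-72 + q) = 14 + (-144 + 2*q) = -130 + 2*q)
f = -16 (f = -9 - 7 = -16)
T(K) = 3 + K (T(K) = K + 3 = 3 + K)
T(96) + sqrt(1/(-2910 - 15638) + D(-29, -112)) = (3 + 96) + sqrt(1/(-2910 - 15638) + (-130 + 2*(-29))) = 99 + sqrt(1/(-18548) + (-130 - 58)) = 99 + sqrt(-1/18548 - 188) = 99 + sqrt(-3487025/18548) = 99 + 5*I*sqrt(646773397)/9274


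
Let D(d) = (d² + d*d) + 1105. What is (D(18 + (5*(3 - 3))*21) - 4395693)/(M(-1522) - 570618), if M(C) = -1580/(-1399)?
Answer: 3073561030/399146501 ≈ 7.7003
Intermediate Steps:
M(C) = 1580/1399 (M(C) = -1580*(-1/1399) = 1580/1399)
D(d) = 1105 + 2*d² (D(d) = (d² + d²) + 1105 = 2*d² + 1105 = 1105 + 2*d²)
(D(18 + (5*(3 - 3))*21) - 4395693)/(M(-1522) - 570618) = ((1105 + 2*(18 + (5*(3 - 3))*21)²) - 4395693)/(1580/1399 - 570618) = ((1105 + 2*(18 + (5*0)*21)²) - 4395693)/(-798293002/1399) = ((1105 + 2*(18 + 0*21)²) - 4395693)*(-1399/798293002) = ((1105 + 2*(18 + 0)²) - 4395693)*(-1399/798293002) = ((1105 + 2*18²) - 4395693)*(-1399/798293002) = ((1105 + 2*324) - 4395693)*(-1399/798293002) = ((1105 + 648) - 4395693)*(-1399/798293002) = (1753 - 4395693)*(-1399/798293002) = -4393940*(-1399/798293002) = 3073561030/399146501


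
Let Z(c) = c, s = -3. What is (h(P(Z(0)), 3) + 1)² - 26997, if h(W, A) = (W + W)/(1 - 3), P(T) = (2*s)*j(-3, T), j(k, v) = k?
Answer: -26708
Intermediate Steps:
P(T) = 18 (P(T) = (2*(-3))*(-3) = -6*(-3) = 18)
h(W, A) = -W (h(W, A) = (2*W)/(-2) = (2*W)*(-½) = -W)
(h(P(Z(0)), 3) + 1)² - 26997 = (-1*18 + 1)² - 26997 = (-18 + 1)² - 26997 = (-17)² - 26997 = 289 - 26997 = -26708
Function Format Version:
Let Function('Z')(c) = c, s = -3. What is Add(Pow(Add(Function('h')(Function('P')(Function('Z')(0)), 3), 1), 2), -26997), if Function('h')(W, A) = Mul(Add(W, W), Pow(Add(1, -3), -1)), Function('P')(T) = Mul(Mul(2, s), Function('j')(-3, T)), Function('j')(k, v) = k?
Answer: -26708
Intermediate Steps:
Function('P')(T) = 18 (Function('P')(T) = Mul(Mul(2, -3), -3) = Mul(-6, -3) = 18)
Function('h')(W, A) = Mul(-1, W) (Function('h')(W, A) = Mul(Mul(2, W), Pow(-2, -1)) = Mul(Mul(2, W), Rational(-1, 2)) = Mul(-1, W))
Add(Pow(Add(Function('h')(Function('P')(Function('Z')(0)), 3), 1), 2), -26997) = Add(Pow(Add(Mul(-1, 18), 1), 2), -26997) = Add(Pow(Add(-18, 1), 2), -26997) = Add(Pow(-17, 2), -26997) = Add(289, -26997) = -26708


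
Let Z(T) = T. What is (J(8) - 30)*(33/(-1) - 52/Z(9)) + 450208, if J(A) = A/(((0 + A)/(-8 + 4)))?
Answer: 4063738/9 ≈ 4.5153e+5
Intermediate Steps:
J(A) = -4 (J(A) = A/((A/(-4))) = A/((A*(-¼))) = A/((-A/4)) = A*(-4/A) = -4)
(J(8) - 30)*(33/(-1) - 52/Z(9)) + 450208 = (-4 - 30)*(33/(-1) - 52/9) + 450208 = -34*(33*(-1) - 52*⅑) + 450208 = -34*(-33 - 52/9) + 450208 = -34*(-349/9) + 450208 = 11866/9 + 450208 = 4063738/9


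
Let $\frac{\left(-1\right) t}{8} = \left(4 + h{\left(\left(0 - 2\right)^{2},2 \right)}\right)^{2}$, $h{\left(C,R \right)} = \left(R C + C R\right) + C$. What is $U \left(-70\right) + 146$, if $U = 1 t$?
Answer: $322706$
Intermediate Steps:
$h{\left(C,R \right)} = C + 2 C R$ ($h{\left(C,R \right)} = \left(C R + C R\right) + C = 2 C R + C = C + 2 C R$)
$t = -4608$ ($t = - 8 \left(4 + \left(0 - 2\right)^{2} \left(1 + 2 \cdot 2\right)\right)^{2} = - 8 \left(4 + \left(-2\right)^{2} \left(1 + 4\right)\right)^{2} = - 8 \left(4 + 4 \cdot 5\right)^{2} = - 8 \left(4 + 20\right)^{2} = - 8 \cdot 24^{2} = \left(-8\right) 576 = -4608$)
$U = -4608$ ($U = 1 \left(-4608\right) = -4608$)
$U \left(-70\right) + 146 = \left(-4608\right) \left(-70\right) + 146 = 322560 + 146 = 322706$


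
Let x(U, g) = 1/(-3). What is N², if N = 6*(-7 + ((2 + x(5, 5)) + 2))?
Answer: 400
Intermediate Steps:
x(U, g) = -⅓
N = -20 (N = 6*(-7 + ((2 - ⅓) + 2)) = 6*(-7 + (5/3 + 2)) = 6*(-7 + 11/3) = 6*(-10/3) = -20)
N² = (-20)² = 400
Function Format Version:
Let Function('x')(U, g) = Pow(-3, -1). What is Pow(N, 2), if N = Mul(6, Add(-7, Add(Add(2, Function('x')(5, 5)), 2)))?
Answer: 400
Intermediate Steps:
Function('x')(U, g) = Rational(-1, 3)
N = -20 (N = Mul(6, Add(-7, Add(Add(2, Rational(-1, 3)), 2))) = Mul(6, Add(-7, Add(Rational(5, 3), 2))) = Mul(6, Add(-7, Rational(11, 3))) = Mul(6, Rational(-10, 3)) = -20)
Pow(N, 2) = Pow(-20, 2) = 400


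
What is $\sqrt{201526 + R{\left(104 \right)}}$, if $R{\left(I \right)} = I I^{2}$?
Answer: $\sqrt{1326390} \approx 1151.7$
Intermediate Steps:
$R{\left(I \right)} = I^{3}$
$\sqrt{201526 + R{\left(104 \right)}} = \sqrt{201526 + 104^{3}} = \sqrt{201526 + 1124864} = \sqrt{1326390}$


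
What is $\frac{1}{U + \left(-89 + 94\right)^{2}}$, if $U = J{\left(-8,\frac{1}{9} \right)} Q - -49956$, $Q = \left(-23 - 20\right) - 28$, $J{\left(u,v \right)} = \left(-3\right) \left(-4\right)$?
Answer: $\frac{1}{49129} \approx 2.0355 \cdot 10^{-5}$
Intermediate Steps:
$J{\left(u,v \right)} = 12$
$Q = -71$ ($Q = -43 - 28 = -71$)
$U = 49104$ ($U = 12 \left(-71\right) - -49956 = -852 + 49956 = 49104$)
$\frac{1}{U + \left(-89 + 94\right)^{2}} = \frac{1}{49104 + \left(-89 + 94\right)^{2}} = \frac{1}{49104 + 5^{2}} = \frac{1}{49104 + 25} = \frac{1}{49129}$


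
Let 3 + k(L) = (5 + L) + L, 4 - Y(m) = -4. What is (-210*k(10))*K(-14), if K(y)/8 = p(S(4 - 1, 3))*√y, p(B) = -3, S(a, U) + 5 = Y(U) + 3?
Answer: 110880*I*√14 ≈ 4.1488e+5*I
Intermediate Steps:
Y(m) = 8 (Y(m) = 4 - 1*(-4) = 4 + 4 = 8)
S(a, U) = 6 (S(a, U) = -5 + (8 + 3) = -5 + 11 = 6)
K(y) = -24*√y (K(y) = 8*(-3*√y) = -24*√y)
k(L) = 2 + 2*L (k(L) = -3 + ((5 + L) + L) = -3 + (5 + 2*L) = 2 + 2*L)
(-210*k(10))*K(-14) = (-210*(2 + 2*10))*(-24*I*√14) = (-210*(2 + 20))*(-24*I*√14) = (-210*22)*(-24*I*√14) = -(-110880)*I*√14 = 110880*I*√14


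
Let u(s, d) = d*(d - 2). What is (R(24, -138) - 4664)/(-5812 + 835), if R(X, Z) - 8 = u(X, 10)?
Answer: 4576/4977 ≈ 0.91943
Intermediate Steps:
u(s, d) = d*(-2 + d)
R(X, Z) = 88 (R(X, Z) = 8 + 10*(-2 + 10) = 8 + 10*8 = 8 + 80 = 88)
(R(24, -138) - 4664)/(-5812 + 835) = (88 - 4664)/(-5812 + 835) = -4576/(-4977) = -4576*(-1/4977) = 4576/4977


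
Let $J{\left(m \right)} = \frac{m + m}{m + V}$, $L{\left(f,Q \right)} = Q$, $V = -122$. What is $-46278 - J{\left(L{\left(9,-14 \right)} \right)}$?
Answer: $- \frac{1573459}{34} \approx -46278.0$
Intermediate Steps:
$J{\left(m \right)} = \frac{2 m}{-122 + m}$ ($J{\left(m \right)} = \frac{m + m}{m - 122} = \frac{2 m}{-122 + m}$)
$-46278 - J{\left(L{\left(9,-14 \right)} \right)} = -46278 - 2 \left(-14\right) \frac{1}{-122 - 14} = -46278 - 2 \left(-14\right) \frac{1}{-136} = -46278 - 2 \left(-14\right) \left(- \frac{1}{136}\right) = -46278 - \frac{7}{34} = - \frac{1573459}{34}$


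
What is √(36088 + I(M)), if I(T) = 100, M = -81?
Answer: 2*√9047 ≈ 190.23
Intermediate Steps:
√(36088 + I(M)) = √(36088 + 100) = √36188 = 2*√9047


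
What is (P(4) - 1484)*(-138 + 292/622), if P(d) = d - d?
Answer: 63473648/311 ≈ 2.0410e+5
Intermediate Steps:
P(d) = 0
(P(4) - 1484)*(-138 + 292/622) = (0 - 1484)*(-138 + 292/622) = -1484*(-138 + 292*(1/622)) = -1484*(-138 + 146/311) = -1484*(-42772/311) = 63473648/311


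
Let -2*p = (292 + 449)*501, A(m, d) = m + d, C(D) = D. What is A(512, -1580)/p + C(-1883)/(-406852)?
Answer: 522694225/50346714444 ≈ 0.010382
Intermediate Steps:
A(m, d) = d + m
p = -371241/2 (p = -(292 + 449)*501/2 = -741*501/2 = -1/2*371241 = -371241/2 ≈ -1.8562e+5)
A(512, -1580)/p + C(-1883)/(-406852) = (-1580 + 512)/(-371241/2) - 1883/(-406852) = -1068*(-2/371241) - 1883*(-1/406852) = 712/123747 + 1883/406852 = 522694225/50346714444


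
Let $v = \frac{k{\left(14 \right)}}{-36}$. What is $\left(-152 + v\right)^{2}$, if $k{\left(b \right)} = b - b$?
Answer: $23104$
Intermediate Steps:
$k{\left(b \right)} = 0$
$v = 0$ ($v = \frac{0}{-36} = 0 \left(- \frac{1}{36}\right) = 0$)
$\left(-152 + v\right)^{2} = \left(-152 + 0\right)^{2} = \left(-152\right)^{2} = 23104$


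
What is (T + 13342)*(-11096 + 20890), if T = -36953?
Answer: -231246134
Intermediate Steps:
(T + 13342)*(-11096 + 20890) = (-36953 + 13342)*(-11096 + 20890) = -23611*9794 = -231246134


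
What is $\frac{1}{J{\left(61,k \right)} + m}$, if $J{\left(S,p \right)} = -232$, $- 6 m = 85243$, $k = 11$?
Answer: $- \frac{6}{86635} \approx -6.9256 \cdot 10^{-5}$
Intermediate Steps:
$m = - \frac{85243}{6}$ ($m = \left(- \frac{1}{6}\right) 85243 = - \frac{85243}{6} \approx -14207.0$)
$\frac{1}{J{\left(61,k \right)} + m} = \frac{1}{-232 - \frac{85243}{6}} = \frac{1}{- \frac{86635}{6}} = - \frac{6}{86635}$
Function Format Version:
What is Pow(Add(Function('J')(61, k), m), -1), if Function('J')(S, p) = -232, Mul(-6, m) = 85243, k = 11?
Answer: Rational(-6, 86635) ≈ -6.9256e-5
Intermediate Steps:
m = Rational(-85243, 6) (m = Mul(Rational(-1, 6), 85243) = Rational(-85243, 6) ≈ -14207.)
Pow(Add(Function('J')(61, k), m), -1) = Pow(Add(-232, Rational(-85243, 6)), -1) = Pow(Rational(-86635, 6), -1) = Rational(-6, 86635)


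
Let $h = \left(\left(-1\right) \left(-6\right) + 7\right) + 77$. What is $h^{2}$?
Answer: $8100$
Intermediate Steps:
$h = 90$ ($h = \left(6 + 7\right) + 77 = 13 + 77 = 90$)
$h^{2} = 90^{2} = 8100$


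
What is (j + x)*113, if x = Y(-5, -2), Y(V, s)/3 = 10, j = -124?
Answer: -10622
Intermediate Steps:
Y(V, s) = 30 (Y(V, s) = 3*10 = 30)
x = 30
(j + x)*113 = (-124 + 30)*113 = -94*113 = -10622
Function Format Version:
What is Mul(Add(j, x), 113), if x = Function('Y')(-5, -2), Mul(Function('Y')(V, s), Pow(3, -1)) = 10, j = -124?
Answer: -10622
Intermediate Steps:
Function('Y')(V, s) = 30 (Function('Y')(V, s) = Mul(3, 10) = 30)
x = 30
Mul(Add(j, x), 113) = Mul(Add(-124, 30), 113) = Mul(-94, 113) = -10622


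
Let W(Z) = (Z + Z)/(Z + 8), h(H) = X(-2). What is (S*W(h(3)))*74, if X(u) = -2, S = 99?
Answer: -4884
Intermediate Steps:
h(H) = -2
W(Z) = 2*Z/(8 + Z) (W(Z) = (2*Z)/(8 + Z) = 2*Z/(8 + Z))
(S*W(h(3)))*74 = (99*(2*(-2)/(8 - 2)))*74 = (99*(2*(-2)/6))*74 = (99*(2*(-2)*(1/6)))*74 = (99*(-2/3))*74 = -66*74 = -4884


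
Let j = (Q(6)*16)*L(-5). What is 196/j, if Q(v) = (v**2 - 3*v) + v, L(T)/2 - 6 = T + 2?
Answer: 49/576 ≈ 0.085069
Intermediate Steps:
L(T) = 16 + 2*T (L(T) = 12 + 2*(T + 2) = 12 + 2*(2 + T) = 12 + (4 + 2*T) = 16 + 2*T)
Q(v) = v**2 - 2*v
j = 2304 (j = ((6*(-2 + 6))*16)*(16 + 2*(-5)) = ((6*4)*16)*(16 - 10) = (24*16)*6 = 384*6 = 2304)
196/j = 196/2304 = 196*(1/2304) = 49/576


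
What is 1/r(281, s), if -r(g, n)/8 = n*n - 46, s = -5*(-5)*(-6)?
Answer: -1/179632 ≈ -5.5669e-6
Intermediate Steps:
s = -150 (s = 25*(-6) = -150)
r(g, n) = 368 - 8*n**2 (r(g, n) = -8*(n*n - 46) = -8*(n**2 - 46) = -8*(-46 + n**2) = 368 - 8*n**2)
1/r(281, s) = 1/(368 - 8*(-150)**2) = 1/(368 - 8*22500) = 1/(368 - 180000) = 1/(-179632) = -1/179632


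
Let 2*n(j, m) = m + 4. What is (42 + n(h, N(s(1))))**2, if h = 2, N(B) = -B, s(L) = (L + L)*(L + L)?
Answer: 1764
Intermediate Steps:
s(L) = 4*L**2 (s(L) = (2*L)*(2*L) = 4*L**2)
n(j, m) = 2 + m/2 (n(j, m) = (m + 4)/2 = (4 + m)/2 = 2 + m/2)
(42 + n(h, N(s(1))))**2 = (42 + (2 + (-4*1**2)/2))**2 = (42 + (2 + (-4)/2))**2 = (42 + (2 + (-1*4)/2))**2 = (42 + (2 + (1/2)*(-4)))**2 = (42 + (2 - 2))**2 = (42 + 0)**2 = 42**2 = 1764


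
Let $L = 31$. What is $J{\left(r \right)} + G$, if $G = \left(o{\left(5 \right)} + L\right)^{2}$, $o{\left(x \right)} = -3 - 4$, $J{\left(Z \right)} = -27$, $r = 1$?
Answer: $549$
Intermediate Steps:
$o{\left(x \right)} = -7$ ($o{\left(x \right)} = -3 - 4 = -7$)
$G = 576$ ($G = \left(-7 + 31\right)^{2} = 24^{2} = 576$)
$J{\left(r \right)} + G = -27 + 576 = 549$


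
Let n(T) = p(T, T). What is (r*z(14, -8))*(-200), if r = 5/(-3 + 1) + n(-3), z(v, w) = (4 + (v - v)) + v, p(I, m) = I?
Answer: 19800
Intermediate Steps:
n(T) = T
z(v, w) = 4 + v (z(v, w) = (4 + 0) + v = 4 + v)
r = -11/2 (r = 5/(-3 + 1) - 3 = 5/(-2) - 3 = -½*5 - 3 = -5/2 - 3 = -11/2 ≈ -5.5000)
(r*z(14, -8))*(-200) = -11*(4 + 14)/2*(-200) = -11/2*18*(-200) = -99*(-200) = 19800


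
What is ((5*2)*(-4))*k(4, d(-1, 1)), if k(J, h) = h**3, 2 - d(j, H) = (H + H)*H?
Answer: 0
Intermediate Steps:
d(j, H) = 2 - 2*H**2 (d(j, H) = 2 - (H + H)*H = 2 - 2*H*H = 2 - 2*H**2)
((5*2)*(-4))*k(4, d(-1, 1)) = ((5*2)*(-4))*(2 - 2*1**2)**3 = (10*(-4))*(2 - 2*1)**3 = -40*(2 - 2)**3 = -40*0**3 = -40*0 = 0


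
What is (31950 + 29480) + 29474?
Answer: 90904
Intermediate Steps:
(31950 + 29480) + 29474 = 61430 + 29474 = 90904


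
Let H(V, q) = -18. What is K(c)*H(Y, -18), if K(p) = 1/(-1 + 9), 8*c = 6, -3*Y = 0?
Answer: -9/4 ≈ -2.2500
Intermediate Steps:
Y = 0 (Y = -1/3*0 = 0)
c = 3/4 (c = (1/8)*6 = 3/4 ≈ 0.75000)
K(p) = 1/8
K(c)*H(Y, -18) = (1/8)*(-18) = -9/4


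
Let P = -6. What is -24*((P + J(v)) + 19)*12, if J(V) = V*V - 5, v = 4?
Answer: -6912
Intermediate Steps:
J(V) = -5 + V² (J(V) = V² - 5 = -5 + V²)
-24*((P + J(v)) + 19)*12 = -24*((-6 + (-5 + 4²)) + 19)*12 = -24*((-6 + (-5 + 16)) + 19)*12 = -24*((-6 + 11) + 19)*12 = -24*(5 + 19)*12 = -576*12 = -24*288 = -6912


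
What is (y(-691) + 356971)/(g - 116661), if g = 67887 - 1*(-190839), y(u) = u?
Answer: 23752/9471 ≈ 2.5079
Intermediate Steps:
g = 258726 (g = 67887 + 190839 = 258726)
(y(-691) + 356971)/(g - 116661) = (-691 + 356971)/(258726 - 116661) = 356280/142065 = 356280*(1/142065) = 23752/9471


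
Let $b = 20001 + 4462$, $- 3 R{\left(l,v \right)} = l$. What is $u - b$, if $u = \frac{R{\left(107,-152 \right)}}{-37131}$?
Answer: $- \frac{2725006852}{111393} \approx -24463.0$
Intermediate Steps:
$R{\left(l,v \right)} = - \frac{l}{3}$
$u = \frac{107}{111393}$ ($u = \frac{\left(- \frac{1}{3}\right) 107}{-37131} = \left(- \frac{107}{3}\right) \left(- \frac{1}{37131}\right) = \frac{107}{111393} \approx 0.00096056$)
$b = 24463$
$u - b = \frac{107}{111393} - 24463 = - \frac{2725006852}{111393}$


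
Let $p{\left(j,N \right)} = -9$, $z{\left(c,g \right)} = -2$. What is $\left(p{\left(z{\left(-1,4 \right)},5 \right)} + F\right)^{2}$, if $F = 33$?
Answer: $576$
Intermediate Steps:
$\left(p{\left(z{\left(-1,4 \right)},5 \right)} + F\right)^{2} = \left(-9 + 33\right)^{2} = 24^{2} = 576$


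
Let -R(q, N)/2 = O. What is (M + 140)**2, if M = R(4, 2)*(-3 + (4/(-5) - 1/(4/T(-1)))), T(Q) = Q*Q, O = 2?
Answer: 609961/25 ≈ 24398.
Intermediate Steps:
T(Q) = Q**2
R(q, N) = -4 (R(q, N) = -2*2 = -4)
M = 81/5 (M = -4*(-3 + (4/(-5) - 1/(4/((-1)**2)))) = -4*(-3 + (4*(-1/5) - 1/(4/1))) = -4*(-3 + (-4/5 - 1/(4*1))) = -4*(-3 + (-4/5 - 1/4)) = -4*(-3 - 21/20) = -4*(-81/20) = 81/5 ≈ 16.200)
(M + 140)**2 = (81/5 + 140)**2 = (781/5)**2 = 609961/25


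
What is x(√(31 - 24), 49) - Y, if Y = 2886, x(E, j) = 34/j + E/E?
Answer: -141331/49 ≈ -2884.3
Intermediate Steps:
x(E, j) = 1 + 34/j (x(E, j) = 34/j + 1 = 1 + 34/j)
x(√(31 - 24), 49) - Y = (34 + 49)/49 - 1*2886 = (1/49)*83 - 2886 = 83/49 - 2886 = -141331/49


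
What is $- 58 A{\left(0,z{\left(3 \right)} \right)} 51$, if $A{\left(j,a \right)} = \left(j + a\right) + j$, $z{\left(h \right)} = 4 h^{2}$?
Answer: $-106488$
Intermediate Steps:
$A{\left(j,a \right)} = a + 2 j$ ($A{\left(j,a \right)} = \left(a + j\right) + j = a + 2 j$)
$- 58 A{\left(0,z{\left(3 \right)} \right)} 51 = - 58 \left(4 \cdot 3^{2} + 2 \cdot 0\right) 51 = - 58 \left(4 \cdot 9 + 0\right) 51 = - 58 \left(36 + 0\right) 51 = - 58 \cdot 36 \cdot 51 = - 2088 \cdot 51 = \left(-1\right) 106488 = -106488$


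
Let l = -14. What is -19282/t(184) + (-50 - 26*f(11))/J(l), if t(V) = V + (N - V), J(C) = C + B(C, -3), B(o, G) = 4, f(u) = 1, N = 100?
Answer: -9261/50 ≈ -185.22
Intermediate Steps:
J(C) = 4 + C (J(C) = C + 4 = 4 + C)
t(V) = 100 (t(V) = V + (100 - V) = 100)
-19282/t(184) + (-50 - 26*f(11))/J(l) = -19282/100 + (-50 - 26*1)/(4 - 14) = -19282*1/100 + (-50 - 26)/(-10) = -9641/50 - 76*(-1/10) = -9641/50 + 38/5 = -9261/50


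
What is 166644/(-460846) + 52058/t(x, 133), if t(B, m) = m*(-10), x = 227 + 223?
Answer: -6053089397/153231295 ≈ -39.503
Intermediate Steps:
x = 450
t(B, m) = -10*m
166644/(-460846) + 52058/t(x, 133) = 166644/(-460846) + 52058/((-10*133)) = 166644*(-1/460846) + 52058/(-1330) = -83322/230423 + 52058*(-1/1330) = -83322/230423 - 26029/665 = -6053089397/153231295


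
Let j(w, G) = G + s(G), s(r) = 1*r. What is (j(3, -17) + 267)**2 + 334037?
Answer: 388326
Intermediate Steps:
s(r) = r
j(w, G) = 2*G (j(w, G) = G + G = 2*G)
(j(3, -17) + 267)**2 + 334037 = (2*(-17) + 267)**2 + 334037 = (-34 + 267)**2 + 334037 = 233**2 + 334037 = 54289 + 334037 = 388326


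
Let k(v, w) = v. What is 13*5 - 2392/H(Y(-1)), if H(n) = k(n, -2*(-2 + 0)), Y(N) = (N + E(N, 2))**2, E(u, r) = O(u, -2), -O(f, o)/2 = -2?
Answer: -1807/9 ≈ -200.78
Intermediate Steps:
O(f, o) = 4 (O(f, o) = -2*(-2) = 4)
E(u, r) = 4
Y(N) = (4 + N)**2 (Y(N) = (N + 4)**2 = (4 + N)**2)
H(n) = n
13*5 - 2392/H(Y(-1)) = 13*5 - 2392/((4 - 1)**2) = 65 - 2392/(3**2) = 65 - 2392/9 = -1807/9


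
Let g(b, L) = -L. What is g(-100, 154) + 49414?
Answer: 49260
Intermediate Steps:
g(-100, 154) + 49414 = -1*154 + 49414 = -154 + 49414 = 49260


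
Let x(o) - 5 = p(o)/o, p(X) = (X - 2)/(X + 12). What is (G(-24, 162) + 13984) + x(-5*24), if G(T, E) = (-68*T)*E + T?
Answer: 1803701459/6480 ≈ 2.7835e+5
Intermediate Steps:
p(X) = (-2 + X)/(12 + X)
G(T, E) = T - 68*E*T (G(T, E) = -68*E*T + T = T - 68*E*T)
x(o) = 5 + (-2 + o)/(o*(12 + o)) (x(o) = 5 + ((-2 + o)/(12 + o))/o = 5 + (-2 + o)/(o*(12 + o)))
(G(-24, 162) + 13984) + x(-5*24) = (-24*(1 - 68*162) + 13984) + (-2 - 5*24 + 5*(-5*24)*(12 - 5*24))/(((-5*24))*(12 - 5*24)) = (-24*(1 - 11016) + 13984) + (-2 - 120 + 5*(-120)*(12 - 120))/((-120)*(12 - 120)) = (-24*(-11015) + 13984) - 1/120*(-2 - 120 + 5*(-120)*(-108))/(-108) = (264360 + 13984) - 1/120*(-1/108)*(-2 - 120 + 64800) = 278344 - 1/120*(-1/108)*64678 = 278344 + 32339/6480 = 1803701459/6480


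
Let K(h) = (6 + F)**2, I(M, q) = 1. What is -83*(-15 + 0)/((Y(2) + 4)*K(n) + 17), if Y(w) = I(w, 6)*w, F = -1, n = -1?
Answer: 1245/167 ≈ 7.4551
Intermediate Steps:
Y(w) = w (Y(w) = 1*w = w)
K(h) = 25 (K(h) = (6 - 1)**2 = 5**2 = 25)
-83*(-15 + 0)/((Y(2) + 4)*K(n) + 17) = -83*(-15 + 0)/((2 + 4)*25 + 17) = -(-1245)/(6*25 + 17) = -(-1245)/(150 + 17) = -(-1245)/167 = -83*(-15/167) = 1245/167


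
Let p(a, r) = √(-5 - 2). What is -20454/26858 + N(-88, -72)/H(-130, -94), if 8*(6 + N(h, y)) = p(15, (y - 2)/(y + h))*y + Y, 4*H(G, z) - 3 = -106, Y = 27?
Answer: -1824753/2766374 + 36*I*√7/103 ≈ -0.65962 + 0.92473*I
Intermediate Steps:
H(G, z) = -103/4 (H(G, z) = ¾ + (¼)*(-106) = ¾ - 53/2 = -103/4)
p(a, r) = I*√7 (p(a, r) = √(-7) = I*√7)
N(h, y) = -21/8 + I*y*√7/8 (N(h, y) = -6 + ((I*√7)*y + 27)/8 = -6 + (I*y*√7 + 27)/8 = -6 + (27 + I*y*√7)/8 = -6 + (27/8 + I*y*√7/8) = -21/8 + I*y*√7/8)
-20454/26858 + N(-88, -72)/H(-130, -94) = -20454/26858 + (-21/8 + (⅛)*I*(-72)*√7)/(-103/4) = -20454*1/26858 + (-21/8 - 9*I*√7)*(-4/103) = -10227/13429 + (21/206 + 36*I*√7/103) = -1824753/2766374 + 36*I*√7/103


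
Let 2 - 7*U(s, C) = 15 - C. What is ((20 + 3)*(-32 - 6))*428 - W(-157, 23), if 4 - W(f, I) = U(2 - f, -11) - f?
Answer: -2617457/7 ≈ -3.7392e+5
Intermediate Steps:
U(s, C) = -13/7 + C/7 (U(s, C) = 2/7 - (15 - C)/7 = 2/7 + (-15/7 + C/7) = -13/7 + C/7)
W(f, I) = 52/7 + f (W(f, I) = 4 - ((-13/7 + (1/7)*(-11)) - f) = 4 - ((-13/7 - 11/7) - f) = 4 - (-24/7 - f) = 4 + (24/7 + f) = 52/7 + f)
((20 + 3)*(-32 - 6))*428 - W(-157, 23) = ((20 + 3)*(-32 - 6))*428 - (52/7 - 157) = (23*(-38))*428 - 1*(-1047/7) = -874*428 + 1047/7 = -374072 + 1047/7 = -2617457/7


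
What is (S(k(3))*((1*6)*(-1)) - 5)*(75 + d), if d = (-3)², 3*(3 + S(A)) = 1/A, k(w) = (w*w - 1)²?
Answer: 8715/8 ≈ 1089.4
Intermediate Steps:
k(w) = (-1 + w²)² (k(w) = (w² - 1)² = (-1 + w²)²)
S(A) = -3 + 1/(3*A)
d = 9
(S(k(3))*((1*6)*(-1)) - 5)*(75 + d) = ((-3 + 1/(3*((-1 + 3²)²)))*((1*6)*(-1)) - 5)*(75 + 9) = ((-3 + 1/(3*((-1 + 9)²)))*(6*(-1)) - 5)*84 = ((-3 + 1/(3*(8²)))*(-6) - 5)*84 = ((-3 + (⅓)/64)*(-6) - 5)*84 = ((-3 + (⅓)*(1/64))*(-6) - 5)*84 = ((-3 + 1/192)*(-6) - 5)*84 = (-575/192*(-6) - 5)*84 = (575/32 - 5)*84 = (415/32)*84 = 8715/8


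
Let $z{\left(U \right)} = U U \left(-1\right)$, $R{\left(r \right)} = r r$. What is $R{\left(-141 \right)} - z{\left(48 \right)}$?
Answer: $22185$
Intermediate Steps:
$R{\left(r \right)} = r^{2}$
$z{\left(U \right)} = - U^{2}$ ($z{\left(U \right)} = U^{2} \left(-1\right) = - U^{2}$)
$R{\left(-141 \right)} - z{\left(48 \right)} = \left(-141\right)^{2} - - 48^{2} = 19881 - \left(-1\right) 2304 = 19881 - -2304 = 19881 + 2304 = 22185$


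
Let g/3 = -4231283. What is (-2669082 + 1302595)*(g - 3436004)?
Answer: 22041234436411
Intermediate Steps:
g = -12693849 (g = 3*(-4231283) = -12693849)
(-2669082 + 1302595)*(g - 3436004) = (-2669082 + 1302595)*(-12693849 - 3436004) = -1366487*(-16129853) = 22041234436411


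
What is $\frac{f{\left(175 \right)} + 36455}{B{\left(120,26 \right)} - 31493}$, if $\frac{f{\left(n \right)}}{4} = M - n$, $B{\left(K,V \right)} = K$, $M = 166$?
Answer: $- \frac{36419}{31373} \approx -1.1608$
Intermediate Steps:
$f{\left(n \right)} = 664 - 4 n$ ($f{\left(n \right)} = 4 \left(166 - n\right) = 664 - 4 n$)
$\frac{f{\left(175 \right)} + 36455}{B{\left(120,26 \right)} - 31493} = \frac{\left(664 - 700\right) + 36455}{120 - 31493} = \frac{\left(664 - 700\right) + 36455}{-31373} = \left(-36 + 36455\right) \left(- \frac{1}{31373}\right) = 36419 \left(- \frac{1}{31373}\right) = - \frac{36419}{31373}$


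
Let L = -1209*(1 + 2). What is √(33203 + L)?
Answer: 2*√7394 ≈ 171.98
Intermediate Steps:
L = -3627 (L = -1209*3 = -3627)
√(33203 + L) = √(33203 - 3627) = √29576 = 2*√7394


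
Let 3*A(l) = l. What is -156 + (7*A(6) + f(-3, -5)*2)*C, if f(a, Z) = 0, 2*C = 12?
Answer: -72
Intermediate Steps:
C = 6 (C = (½)*12 = 6)
A(l) = l/3
-156 + (7*A(6) + f(-3, -5)*2)*C = -156 + (7*((⅓)*6) + 0*2)*6 = -156 + (7*2 + 0)*6 = -156 + (14 + 0)*6 = -156 + 14*6 = -156 + 84 = -72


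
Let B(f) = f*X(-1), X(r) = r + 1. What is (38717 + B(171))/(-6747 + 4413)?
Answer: -38717/2334 ≈ -16.588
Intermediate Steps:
X(r) = 1 + r
B(f) = 0 (B(f) = f*(1 - 1) = f*0 = 0)
(38717 + B(171))/(-6747 + 4413) = (38717 + 0)/(-6747 + 4413) = 38717/(-2334) = 38717*(-1/2334) = -38717/2334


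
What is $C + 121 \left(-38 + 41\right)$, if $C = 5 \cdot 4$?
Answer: $383$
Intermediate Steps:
$C = 20$
$C + 121 \left(-38 + 41\right) = 20 + 121 \left(-38 + 41\right) = 20 + 121 \cdot 3 = 20 + 363 = 383$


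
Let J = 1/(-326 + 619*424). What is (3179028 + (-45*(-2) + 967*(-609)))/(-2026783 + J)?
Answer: -678973057950/531280627789 ≈ -1.2780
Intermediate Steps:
J = 1/262130 (J = 1/(-326 + 262456) = 1/262130 ≈ 3.8149e-6)
(3179028 + (-45*(-2) + 967*(-609)))/(-2026783 + J) = (3179028 + (-45*(-2) + 967*(-609)))/(-2026783 + 1/262130) = (3179028 + (90 - 588903))/(-531280627789/262130) = (3179028 - 588813)*(-262130/531280627789) = 2590215*(-262130/531280627789) = -678973057950/531280627789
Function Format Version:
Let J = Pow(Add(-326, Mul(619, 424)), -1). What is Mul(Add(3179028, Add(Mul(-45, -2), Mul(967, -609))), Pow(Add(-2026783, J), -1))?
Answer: Rational(-678973057950, 531280627789) ≈ -1.2780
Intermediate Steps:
J = Rational(1, 262130) (J = Pow(Add(-326, 262456), -1) = Pow(262130, -1) = Rational(1, 262130) ≈ 3.8149e-6)
Mul(Add(3179028, Add(Mul(-45, -2), Mul(967, -609))), Pow(Add(-2026783, J), -1)) = Mul(Add(3179028, Add(Mul(-45, -2), Mul(967, -609))), Pow(Add(-2026783, Rational(1, 262130)), -1)) = Mul(Add(3179028, Add(90, -588903)), Pow(Rational(-531280627789, 262130), -1)) = Mul(Add(3179028, -588813), Rational(-262130, 531280627789)) = Mul(2590215, Rational(-262130, 531280627789)) = Rational(-678973057950, 531280627789)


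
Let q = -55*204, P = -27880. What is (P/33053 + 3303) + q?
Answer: -261708481/33053 ≈ -7917.8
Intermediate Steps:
q = -11220
(P/33053 + 3303) + q = (-27880/33053 + 3303) - 11220 = 109146179/33053 - 11220 = -261708481/33053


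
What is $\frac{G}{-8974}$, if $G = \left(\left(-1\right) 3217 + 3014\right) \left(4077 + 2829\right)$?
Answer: $\frac{100137}{641} \approx 156.22$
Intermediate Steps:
$G = -1401918$ ($G = \left(-3217 + 3014\right) 6906 = \left(-203\right) 6906 = -1401918$)
$\frac{G}{-8974} = - \frac{1401918}{-8974} = \left(-1401918\right) \left(- \frac{1}{8974}\right) = \frac{100137}{641}$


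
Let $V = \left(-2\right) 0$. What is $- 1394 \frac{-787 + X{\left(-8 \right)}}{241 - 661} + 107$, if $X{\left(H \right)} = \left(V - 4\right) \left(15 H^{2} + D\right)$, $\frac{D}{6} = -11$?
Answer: $- \frac{3018541}{210} \approx -14374.0$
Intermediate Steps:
$D = -66$ ($D = 6 \left(-11\right) = -66$)
$V = 0$
$X{\left(H \right)} = 264 - 60 H^{2}$ ($X{\left(H \right)} = \left(0 - 4\right) \left(15 H^{2} - 66\right) = - 4 \left(-66 + 15 H^{2}\right) = 264 - 60 H^{2}$)
$- 1394 \frac{-787 + X{\left(-8 \right)}}{241 - 661} + 107 = - 1394 \frac{-787 + \left(264 - 60 \left(-8\right)^{2}\right)}{241 - 661} + 107 = - 1394 \frac{-787 + \left(264 - 3840\right)}{-420} + 107 = - 1394 \left(-787 + \left(264 - 3840\right)\right) \left(- \frac{1}{420}\right) + 107 = - 1394 \left(-787 - 3576\right) \left(- \frac{1}{420}\right) + 107 = - 1394 \left(\left(-4363\right) \left(- \frac{1}{420}\right)\right) + 107 = \left(-1394\right) \frac{4363}{420} + 107 = - \frac{3041011}{210} + 107 = - \frac{3018541}{210}$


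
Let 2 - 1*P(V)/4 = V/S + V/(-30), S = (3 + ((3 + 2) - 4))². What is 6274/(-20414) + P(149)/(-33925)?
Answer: -108129101/352141500 ≈ -0.30706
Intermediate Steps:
S = 16 (S = (3 + (5 - 4))² = (3 + 1)² = 4² = 16)
P(V) = 8 - 7*V/60 (P(V) = 8 - 4*(V/16 + V/(-30)) = 8 - 4*(V*(1/16) + V*(-1/30)) = 8 - 4*(V/16 - V/30) = 8 - 7*V/60)
6274/(-20414) + P(149)/(-33925) = 6274/(-20414) + (8 - 7/60*149)/(-33925) = 6274*(-1/20414) + (8 - 1043/60)*(-1/33925) = -3137/10207 - 563/60*(-1/33925) = -3137/10207 + 563/2035500 = -108129101/352141500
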